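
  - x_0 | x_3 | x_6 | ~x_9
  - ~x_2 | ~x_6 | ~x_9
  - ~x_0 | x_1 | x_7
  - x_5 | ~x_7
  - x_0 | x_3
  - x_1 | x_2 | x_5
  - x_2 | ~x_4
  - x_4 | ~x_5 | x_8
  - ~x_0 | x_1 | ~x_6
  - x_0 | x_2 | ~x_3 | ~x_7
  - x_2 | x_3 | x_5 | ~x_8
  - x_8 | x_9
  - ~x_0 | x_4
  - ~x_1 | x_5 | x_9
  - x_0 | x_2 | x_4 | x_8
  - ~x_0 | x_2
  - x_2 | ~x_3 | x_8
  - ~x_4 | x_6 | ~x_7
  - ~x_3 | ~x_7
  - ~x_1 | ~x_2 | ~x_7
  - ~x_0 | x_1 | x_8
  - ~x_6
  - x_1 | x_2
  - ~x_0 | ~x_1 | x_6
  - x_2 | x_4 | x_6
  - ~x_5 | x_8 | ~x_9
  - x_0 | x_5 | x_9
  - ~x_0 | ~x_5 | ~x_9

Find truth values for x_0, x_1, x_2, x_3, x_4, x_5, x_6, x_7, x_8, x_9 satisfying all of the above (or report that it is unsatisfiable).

x_0 = False; x_1 = False; x_2 = True; x_3 = True; x_4 = False; x_5 = False; x_6 = False; x_7 = False; x_8 = False; x_9 = True

Unit clause (~x_6) forces x_6 = False.
Try x_0 = True:
  (~x_0 | x_4) forces x_4 = True.
  (x_2 | ~x_4) forces x_2 = True.
  (~x_4 | x_6 | ~x_7) forces x_7 = False.
  (~x_0 | x_1 | x_7) forces x_1 = True.
  clause (~x_0 | ~x_1 | x_6) is falsified — backtrack.
So x_0 = False.
  then (x_0 | x_3) forces x_3 = True.
  then (~x_3 | ~x_7) forces x_7 = False.
Set x_1 = False.
  then (x_1 | x_2) forces x_2 = True.
Set x_4 = False.
Set x_5 = False.
  then (x_0 | x_5 | x_9) forces x_9 = True.
Set x_8 = False.
All clauses satisfied.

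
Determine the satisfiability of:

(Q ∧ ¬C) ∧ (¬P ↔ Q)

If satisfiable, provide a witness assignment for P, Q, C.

P = False, Q = True, C = False

  Q ∧ ¬C = True
    ¬C = True
  ¬P ↔ Q = True
    ¬P = True
Both conjuncts True, so the formula holds.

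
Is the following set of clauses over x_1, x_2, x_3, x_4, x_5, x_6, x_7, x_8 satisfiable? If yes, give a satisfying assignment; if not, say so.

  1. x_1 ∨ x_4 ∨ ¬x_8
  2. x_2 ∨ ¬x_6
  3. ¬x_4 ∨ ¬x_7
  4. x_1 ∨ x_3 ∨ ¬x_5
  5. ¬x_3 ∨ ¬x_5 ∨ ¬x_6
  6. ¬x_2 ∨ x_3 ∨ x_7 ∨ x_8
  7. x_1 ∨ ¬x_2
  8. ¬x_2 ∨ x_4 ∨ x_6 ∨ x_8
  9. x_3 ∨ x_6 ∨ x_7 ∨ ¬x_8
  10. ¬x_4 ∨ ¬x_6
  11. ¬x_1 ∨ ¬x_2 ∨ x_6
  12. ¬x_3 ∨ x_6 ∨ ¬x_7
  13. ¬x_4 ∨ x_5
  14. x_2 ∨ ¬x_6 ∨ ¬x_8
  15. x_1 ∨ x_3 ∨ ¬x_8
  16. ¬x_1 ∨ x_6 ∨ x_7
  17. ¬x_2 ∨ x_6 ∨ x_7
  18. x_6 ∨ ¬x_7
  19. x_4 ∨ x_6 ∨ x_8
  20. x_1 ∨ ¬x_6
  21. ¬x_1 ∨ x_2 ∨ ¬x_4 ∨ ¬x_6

Set x_1 = True.
Try x_2 = False:
  (x_2 ∨ ¬x_6) forces x_6 = False.
  (¬x_1 ∨ x_6 ∨ x_7) forces x_7 = True.
  clause (x_6 ∨ ¬x_7) is falsified — backtrack.
So x_2 = True.
  then (¬x_1 ∨ ¬x_2 ∨ x_6) forces x_6 = True.
  then (¬x_4 ∨ ¬x_6) forces x_4 = False.
Set x_3 = True.
  then (¬x_3 ∨ ¬x_5 ∨ ¬x_6) forces x_5 = False.
Set x_7 = True.
Set x_8 = True.
All clauses satisfied.

x_1 = True; x_2 = True; x_3 = True; x_4 = False; x_5 = False; x_6 = True; x_7 = True; x_8 = True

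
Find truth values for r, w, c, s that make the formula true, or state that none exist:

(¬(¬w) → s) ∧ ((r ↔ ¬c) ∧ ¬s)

r=F; w=F; c=T; s=F

  ¬(¬w) → s = True
    ¬(¬w) = False
      ¬w = True
  (r ↔ ¬c) ∧ ¬s = True
    r ↔ ¬c = True
      ¬c = False
    ¬s = True
Both conjuncts True, so the formula holds.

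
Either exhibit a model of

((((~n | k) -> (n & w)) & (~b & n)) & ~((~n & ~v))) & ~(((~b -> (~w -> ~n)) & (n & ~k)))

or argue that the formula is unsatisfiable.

v = True, n = True, b = False, k = False, w = False

  (((~n | k) -> (n & w)) & (~b & n)) & ~((~n & ~v)) = True
    ((~n | k) -> (n & w)) & (~b & n) = True
      (~n | k) -> (n & w) = True
        ~n | k = False
          ~n = False
        n & w = False
      ~b & n = True
        ~b = True
    ~((~n & ~v)) = True
      ~n & ~v = False
        ~n = False
        ~v = False
  ~(((~b -> (~w -> ~n)) & (n & ~k))) = True
    (~b -> (~w -> ~n)) & (n & ~k) = False
      ~b -> (~w -> ~n) = False
        ~b = True
        ~w -> ~n = False
          ~w = True
          ~n = False
      n & ~k = True
        ~k = True
Both conjuncts True, so the formula holds.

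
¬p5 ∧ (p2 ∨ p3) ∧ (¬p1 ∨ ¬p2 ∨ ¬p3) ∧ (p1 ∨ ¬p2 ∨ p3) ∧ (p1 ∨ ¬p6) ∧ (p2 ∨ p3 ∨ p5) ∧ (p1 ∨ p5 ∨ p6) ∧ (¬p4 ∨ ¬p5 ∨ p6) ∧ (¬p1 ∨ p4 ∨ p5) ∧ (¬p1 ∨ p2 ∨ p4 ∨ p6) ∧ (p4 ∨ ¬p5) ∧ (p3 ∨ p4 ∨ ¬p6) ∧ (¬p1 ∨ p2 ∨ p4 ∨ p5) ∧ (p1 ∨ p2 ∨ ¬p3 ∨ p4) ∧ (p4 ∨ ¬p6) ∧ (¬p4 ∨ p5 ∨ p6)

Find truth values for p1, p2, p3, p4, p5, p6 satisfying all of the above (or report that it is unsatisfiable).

p1 = True, p2 = False, p3 = True, p4 = True, p5 = False, p6 = True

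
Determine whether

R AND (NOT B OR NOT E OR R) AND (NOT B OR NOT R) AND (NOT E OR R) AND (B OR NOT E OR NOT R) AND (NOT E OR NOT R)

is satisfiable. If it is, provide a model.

R = True, E = False, B = False

Unit clause (R) forces R = True.
In (NOT B OR NOT R) only NOT B is left, so B = False.
In (B OR NOT E OR NOT R) only NOT E is left, so E = False.
Check each clause:
  (R): R holds.
  (NOT B OR NOT E OR R): NOT B holds.
  (NOT B OR NOT R): NOT B holds.
  (NOT E OR R): NOT E holds.
  (B OR NOT E OR NOT R): NOT E holds.
  (NOT E OR NOT R): NOT E holds.
All clauses satisfied.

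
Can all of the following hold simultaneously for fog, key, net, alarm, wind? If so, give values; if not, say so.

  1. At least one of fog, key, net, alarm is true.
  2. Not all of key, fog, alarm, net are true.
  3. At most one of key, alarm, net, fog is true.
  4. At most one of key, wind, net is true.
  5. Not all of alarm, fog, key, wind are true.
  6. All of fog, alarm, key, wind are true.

Case fog = True:
  (3) with fog=T forces key = False.
  Constraint (6) is violated (key=F) — contradiction.
Case fog = False:
  Constraint (6) is violated (fog=F) — contradiction.
Both cases fail — unsatisfiable.

The formula is unsatisfiable.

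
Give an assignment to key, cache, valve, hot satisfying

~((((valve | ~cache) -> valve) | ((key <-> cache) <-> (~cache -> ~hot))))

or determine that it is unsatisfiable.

key=F, cache=F, valve=F, hot=T

  ~((((valve | ~cache) -> valve) | ((key <-> cache) <-> (~cache -> ~hot)))) = True
    ((valve | ~cache) -> valve) | ((key <-> cache) <-> (~cache -> ~hot)) = False
      (valve | ~cache) -> valve = False
        valve | ~cache = True
          ~cache = True
      (key <-> cache) <-> (~cache -> ~hot) = False
        key <-> cache = True
        ~cache -> ~hot = False
          ~cache = True
          ~hot = False
The formula evaluates to True.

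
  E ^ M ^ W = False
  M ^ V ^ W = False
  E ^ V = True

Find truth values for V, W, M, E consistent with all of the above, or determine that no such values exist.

The formula is unsatisfiable.

Adding constraints 1, 2, 3 mod 2: every variable appears an even number of times on the left, so the left side is 0.
But the right sides sum to 1 (mod 2). 0 ≠ 1 — the system is inconsistent.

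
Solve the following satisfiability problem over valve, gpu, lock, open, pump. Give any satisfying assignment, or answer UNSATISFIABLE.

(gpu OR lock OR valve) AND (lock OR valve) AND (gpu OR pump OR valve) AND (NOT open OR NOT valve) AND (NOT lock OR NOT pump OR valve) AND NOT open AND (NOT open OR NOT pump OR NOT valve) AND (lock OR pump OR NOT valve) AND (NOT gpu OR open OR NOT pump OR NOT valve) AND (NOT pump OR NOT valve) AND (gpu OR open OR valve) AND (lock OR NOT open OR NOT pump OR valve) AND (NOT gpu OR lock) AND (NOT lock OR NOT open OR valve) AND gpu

Unit clause (NOT open) forces open = False.
Unit clause (gpu) forces gpu = True.
In (NOT gpu OR lock) only lock is left, so lock = True.
Set valve = False.
  then (NOT lock OR NOT pump OR valve) forces pump = False.
All clauses satisfied.

valve = False, gpu = True, lock = True, open = False, pump = False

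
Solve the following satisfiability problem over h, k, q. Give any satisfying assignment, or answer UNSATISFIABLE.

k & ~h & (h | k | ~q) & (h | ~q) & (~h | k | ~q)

h=F; k=T; q=F

Unit clause (k) forces k = True.
Unit clause (~h) forces h = False.
In (h | ~q) only ~q is left, so q = False.
All clauses satisfied.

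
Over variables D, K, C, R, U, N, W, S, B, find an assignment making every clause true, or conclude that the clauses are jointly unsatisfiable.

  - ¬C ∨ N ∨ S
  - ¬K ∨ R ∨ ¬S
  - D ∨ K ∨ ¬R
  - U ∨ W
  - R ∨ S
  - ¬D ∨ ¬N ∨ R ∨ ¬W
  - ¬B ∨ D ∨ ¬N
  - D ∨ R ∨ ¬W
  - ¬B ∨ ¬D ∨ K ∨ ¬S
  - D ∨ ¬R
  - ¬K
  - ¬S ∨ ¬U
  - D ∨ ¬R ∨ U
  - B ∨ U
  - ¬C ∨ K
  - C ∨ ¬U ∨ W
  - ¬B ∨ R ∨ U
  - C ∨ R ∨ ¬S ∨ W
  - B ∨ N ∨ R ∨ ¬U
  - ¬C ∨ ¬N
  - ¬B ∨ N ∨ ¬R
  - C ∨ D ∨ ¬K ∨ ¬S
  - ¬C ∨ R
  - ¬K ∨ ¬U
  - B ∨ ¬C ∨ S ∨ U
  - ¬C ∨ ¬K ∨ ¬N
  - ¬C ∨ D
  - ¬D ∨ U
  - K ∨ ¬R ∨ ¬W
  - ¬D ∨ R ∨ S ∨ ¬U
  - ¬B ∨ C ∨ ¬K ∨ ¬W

Case D = True:
  (¬K) forces K = False.
  (¬C ∨ K) forces C = False.
  (¬D ∨ U) forces U = True.
  (¬S ∨ ¬U) forces S = False.
  (R ∨ S) forces R = True.
  (C ∨ ¬U ∨ W) forces W = True.
  Clause (K ∨ ¬R ∨ ¬W) is falsified — contradiction.
Case D = False:
  (D ∨ ¬R) forces R = False.
  (R ∨ S) forces S = True.
  (¬K ∨ R ∨ ¬S) forces K = False.
  (D ∨ R ∨ ¬W) forces W = False.
  (U ∨ W) forces U = True.
  Clause (¬S ∨ ¬U) is falsified — contradiction.
Both cases fail, so the formula is unsatisfiable.

No satisfying assignment exists.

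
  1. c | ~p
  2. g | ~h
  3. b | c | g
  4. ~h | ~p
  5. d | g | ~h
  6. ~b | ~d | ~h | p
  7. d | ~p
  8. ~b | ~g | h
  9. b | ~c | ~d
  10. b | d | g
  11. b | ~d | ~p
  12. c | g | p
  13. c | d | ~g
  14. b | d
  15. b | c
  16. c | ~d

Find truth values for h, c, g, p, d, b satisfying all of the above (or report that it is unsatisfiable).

Set h = True.
  then (g | ~h) forces g = True.
  then (~h | ~p) forces p = False.
Try c = False:
  (c | d | ~g) forces d = True.
  clause (c | ~d) is falsified — backtrack.
So c = True.
Set d = False.
  then (b | d) forces b = True.
All clauses satisfied.

h=T, c=T, g=T, p=F, d=F, b=T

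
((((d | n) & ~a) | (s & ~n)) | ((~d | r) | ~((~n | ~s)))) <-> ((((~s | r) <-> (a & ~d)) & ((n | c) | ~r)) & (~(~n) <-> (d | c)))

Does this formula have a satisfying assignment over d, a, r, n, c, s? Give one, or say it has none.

d: False, a: True, r: True, n: True, c: True, s: True

  ((((d | n) & ~a) | (s & ~n)) | ((~d | r) | ~((~n | ~s)))) <-> ((((~s | r) <-> (a & ~d)) & ((n | c) | ~r)) & (~(~n) <-> (d | c))) = True
    (((d | n) & ~a) | (s & ~n)) | ((~d | r) | ~((~n | ~s))) = True
      ((d | n) & ~a) | (s & ~n) = False
        (d | n) & ~a = False
          d | n = True
          ~a = False
        s & ~n = False
          ~n = False
      (~d | r) | ~((~n | ~s)) = True
        ~d | r = True
          ~d = True
        ~((~n | ~s)) = True
          ~n | ~s = False
            ~n = False
            ~s = False
    (((~s | r) <-> (a & ~d)) & ((n | c) | ~r)) & (~(~n) <-> (d | c)) = True
      ((~s | r) <-> (a & ~d)) & ((n | c) | ~r) = True
        (~s | r) <-> (a & ~d) = True
          ~s | r = True
            ~s = False
          a & ~d = True
            ~d = True
        (n | c) | ~r = True
          n | c = True
          ~r = False
      ~(~n) <-> (d | c) = True
        ~(~n) = True
          ~n = False
        d | c = True
The formula evaluates to True.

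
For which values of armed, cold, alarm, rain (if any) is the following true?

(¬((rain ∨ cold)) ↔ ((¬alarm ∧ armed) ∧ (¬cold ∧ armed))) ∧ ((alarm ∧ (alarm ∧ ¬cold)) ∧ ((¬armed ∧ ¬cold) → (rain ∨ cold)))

armed = True, cold = False, alarm = True, rain = True

  ¬((rain ∨ cold)) ↔ ((¬alarm ∧ armed) ∧ (¬cold ∧ armed)) = True
    ¬((rain ∨ cold)) = False
      rain ∨ cold = True
    (¬alarm ∧ armed) ∧ (¬cold ∧ armed) = False
      ¬alarm ∧ armed = False
        ¬alarm = False
      ¬cold ∧ armed = True
        ¬cold = True
  (alarm ∧ (alarm ∧ ¬cold)) ∧ ((¬armed ∧ ¬cold) → (rain ∨ cold)) = True
    alarm ∧ (alarm ∧ ¬cold) = True
      alarm ∧ ¬cold = True
        ¬cold = True
    (¬armed ∧ ¬cold) → (rain ∨ cold) = True
      ¬armed ∧ ¬cold = False
        ¬armed = False
        ¬cold = True
      rain ∨ cold = True
Both conjuncts True, so the formula holds.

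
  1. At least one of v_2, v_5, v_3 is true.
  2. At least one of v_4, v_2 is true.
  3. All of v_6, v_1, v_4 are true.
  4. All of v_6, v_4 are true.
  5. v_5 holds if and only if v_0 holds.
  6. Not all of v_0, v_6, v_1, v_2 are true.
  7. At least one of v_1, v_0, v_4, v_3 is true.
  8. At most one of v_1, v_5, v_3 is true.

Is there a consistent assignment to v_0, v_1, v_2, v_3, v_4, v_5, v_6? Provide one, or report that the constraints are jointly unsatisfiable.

v_0 = False; v_1 = True; v_2 = True; v_3 = False; v_4 = True; v_5 = False; v_6 = True

  (1) {v_2, v_5, v_3}: 1 true — at least one ✓
  (2) {v_4, v_2}: 2 true — at least one ✓
  (3) {v_6, v_1, v_4}: all 3 true ✓
  (4) {v_6, v_4}: all 2 true ✓
  (5) v_5=F, v_0=F — same ✓
  (6) {v_0, v_6, v_1, v_2}: 3/4 true — not all ✓
  (7) {v_1, v_0, v_4, v_3}: 2 true — at least one ✓
  (8) {v_1, v_5, v_3}: 1 true — at most one ✓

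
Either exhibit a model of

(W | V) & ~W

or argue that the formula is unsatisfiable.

W=F; V=T

  W | V = True
  ~W = True
Both conjuncts True, so the formula holds.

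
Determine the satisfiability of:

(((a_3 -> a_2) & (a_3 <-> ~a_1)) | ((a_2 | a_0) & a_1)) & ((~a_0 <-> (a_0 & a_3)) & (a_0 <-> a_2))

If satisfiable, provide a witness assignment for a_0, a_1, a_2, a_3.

a_0=T, a_1=T, a_2=T, a_3=F

  ((a_3 -> a_2) & (a_3 <-> ~a_1)) | ((a_2 | a_0) & a_1) = True
    (a_3 -> a_2) & (a_3 <-> ~a_1) = True
      a_3 -> a_2 = True
      a_3 <-> ~a_1 = True
        ~a_1 = False
    (a_2 | a_0) & a_1 = True
      a_2 | a_0 = True
  (~a_0 <-> (a_0 & a_3)) & (a_0 <-> a_2) = True
    ~a_0 <-> (a_0 & a_3) = True
      ~a_0 = False
      a_0 & a_3 = False
    a_0 <-> a_2 = True
Both conjuncts True, so the formula holds.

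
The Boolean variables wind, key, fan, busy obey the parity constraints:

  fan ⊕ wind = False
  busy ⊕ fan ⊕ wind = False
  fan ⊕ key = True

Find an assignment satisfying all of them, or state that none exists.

wind = True; key = False; fan = True; busy = False

fan ⊕ wind = T ⊕ T = False ✓
busy ⊕ fan ⊕ wind = F ⊕ T ⊕ T = False ✓
fan ⊕ key = T ⊕ F = True ✓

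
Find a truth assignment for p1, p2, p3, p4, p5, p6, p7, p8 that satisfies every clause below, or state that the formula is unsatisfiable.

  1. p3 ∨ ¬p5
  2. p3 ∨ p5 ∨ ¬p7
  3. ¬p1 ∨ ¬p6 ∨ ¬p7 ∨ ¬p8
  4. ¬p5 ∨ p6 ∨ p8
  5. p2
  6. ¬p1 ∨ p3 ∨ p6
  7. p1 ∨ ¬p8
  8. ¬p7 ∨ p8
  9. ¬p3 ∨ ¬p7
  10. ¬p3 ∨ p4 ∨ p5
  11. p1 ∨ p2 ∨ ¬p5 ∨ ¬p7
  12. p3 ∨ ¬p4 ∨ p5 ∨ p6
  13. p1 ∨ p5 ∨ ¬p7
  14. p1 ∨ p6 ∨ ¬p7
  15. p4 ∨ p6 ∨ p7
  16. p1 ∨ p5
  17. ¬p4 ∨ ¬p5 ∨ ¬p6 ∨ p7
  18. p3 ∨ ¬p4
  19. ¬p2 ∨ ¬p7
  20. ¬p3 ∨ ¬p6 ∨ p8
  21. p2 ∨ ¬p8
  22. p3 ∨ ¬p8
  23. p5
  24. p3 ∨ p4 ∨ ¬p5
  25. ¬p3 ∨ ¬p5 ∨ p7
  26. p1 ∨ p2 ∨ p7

Unsatisfiable

Case p2 = True:
  (¬p2 ∨ ¬p7) forces p7 = False.
  (p5) forces p5 = True.
  (p3 ∨ ¬p5) forces p3 = True.
  Clause (¬p3 ∨ ¬p5 ∨ p7) is falsified — contradiction.
Case p2 = False:
  Clause (p2) is falsified — contradiction.
Both cases fail, so the formula is unsatisfiable.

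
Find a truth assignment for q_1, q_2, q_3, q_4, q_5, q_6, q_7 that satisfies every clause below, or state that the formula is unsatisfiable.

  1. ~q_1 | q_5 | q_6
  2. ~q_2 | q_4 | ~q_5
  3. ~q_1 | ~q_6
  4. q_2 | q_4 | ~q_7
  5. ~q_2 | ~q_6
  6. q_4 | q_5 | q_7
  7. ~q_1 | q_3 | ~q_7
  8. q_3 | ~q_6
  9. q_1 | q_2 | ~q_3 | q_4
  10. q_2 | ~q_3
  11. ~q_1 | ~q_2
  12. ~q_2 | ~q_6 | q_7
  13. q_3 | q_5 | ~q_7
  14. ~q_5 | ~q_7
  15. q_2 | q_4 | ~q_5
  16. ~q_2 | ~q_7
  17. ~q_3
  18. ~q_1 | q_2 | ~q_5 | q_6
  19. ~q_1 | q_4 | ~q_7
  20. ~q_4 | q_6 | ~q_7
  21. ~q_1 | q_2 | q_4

Unit clause (~q_3) forces q_3 = False.
In (q_3 | ~q_6) only ~q_6 is left, so q_6 = False.
Try q_1 = True:
  (~q_1 | q_5 | q_6) forces q_5 = True.
  (~q_1 | q_3 | ~q_7) forces q_7 = False.
  (~q_1 | ~q_2) forces q_2 = False.
  clause (~q_1 | q_2 | ~q_5 | q_6) is falsified — backtrack.
So q_1 = False.
Set q_2 = True.
  then (~q_2 | ~q_7) forces q_7 = False.
Try q_4 = False:
  (~q_2 | q_4 | ~q_5) forces q_5 = False.
  clause (q_4 | q_5 | q_7) is falsified — backtrack.
So q_4 = True.
Set q_5 = False.
All clauses satisfied.

q_1 = False, q_2 = True, q_3 = False, q_4 = True, q_5 = False, q_6 = False, q_7 = False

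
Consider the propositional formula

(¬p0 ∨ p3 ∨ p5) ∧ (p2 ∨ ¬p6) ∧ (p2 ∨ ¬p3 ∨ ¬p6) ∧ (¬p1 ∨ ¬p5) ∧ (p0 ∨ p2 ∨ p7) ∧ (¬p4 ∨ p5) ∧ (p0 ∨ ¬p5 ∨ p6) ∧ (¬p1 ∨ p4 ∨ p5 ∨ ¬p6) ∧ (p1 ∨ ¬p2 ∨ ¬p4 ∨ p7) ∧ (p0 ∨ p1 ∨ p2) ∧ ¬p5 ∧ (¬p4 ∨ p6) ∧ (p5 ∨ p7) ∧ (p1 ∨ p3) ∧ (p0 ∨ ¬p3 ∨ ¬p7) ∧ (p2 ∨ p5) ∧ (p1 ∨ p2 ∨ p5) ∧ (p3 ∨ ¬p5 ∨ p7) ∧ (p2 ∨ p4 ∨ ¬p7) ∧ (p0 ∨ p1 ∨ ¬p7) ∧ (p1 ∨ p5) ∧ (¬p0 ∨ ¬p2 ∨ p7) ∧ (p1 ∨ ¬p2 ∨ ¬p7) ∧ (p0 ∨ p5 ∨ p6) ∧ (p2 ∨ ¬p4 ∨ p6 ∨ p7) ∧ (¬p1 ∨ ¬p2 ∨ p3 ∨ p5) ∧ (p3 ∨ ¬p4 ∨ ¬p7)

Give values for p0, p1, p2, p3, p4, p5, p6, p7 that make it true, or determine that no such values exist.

p0=T, p1=T, p2=T, p3=T, p4=F, p5=F, p6=F, p7=T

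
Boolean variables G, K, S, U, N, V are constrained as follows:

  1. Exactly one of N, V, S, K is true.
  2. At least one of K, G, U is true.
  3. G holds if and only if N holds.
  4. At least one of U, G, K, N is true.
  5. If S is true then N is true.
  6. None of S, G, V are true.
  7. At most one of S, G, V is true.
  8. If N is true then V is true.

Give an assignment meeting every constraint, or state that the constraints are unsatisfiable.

G=F, K=T, S=F, U=F, N=F, V=F

  (1) {N, V, S, K}: 1 true — exactly one ✓
  (2) {K, G, U}: 1 true — at least one ✓
  (3) G=F, N=F — same ✓
  (4) {U, G, K, N}: 1 true — at least one ✓
  (5) S=F ⇒ N: vacuous ✓
  (6) {S, G, V}: 0 true — none ✓
  (7) {S, G, V}: 0 true — at most one ✓
  (8) N=F ⇒ V: vacuous ✓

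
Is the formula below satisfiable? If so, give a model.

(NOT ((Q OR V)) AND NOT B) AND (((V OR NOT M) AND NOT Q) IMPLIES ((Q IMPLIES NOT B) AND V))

Q=F, B=F, V=F, M=T

  NOT ((Q OR V)) AND NOT B = True
    NOT ((Q OR V)) = True
      Q OR V = False
    NOT B = True
  ((V OR NOT M) AND NOT Q) IMPLIES ((Q IMPLIES NOT B) AND V) = True
    (V OR NOT M) AND NOT Q = False
      V OR NOT M = False
        NOT M = False
      NOT Q = True
    (Q IMPLIES NOT B) AND V = False
      Q IMPLIES NOT B = True
        NOT B = True
Both conjuncts True, so the formula holds.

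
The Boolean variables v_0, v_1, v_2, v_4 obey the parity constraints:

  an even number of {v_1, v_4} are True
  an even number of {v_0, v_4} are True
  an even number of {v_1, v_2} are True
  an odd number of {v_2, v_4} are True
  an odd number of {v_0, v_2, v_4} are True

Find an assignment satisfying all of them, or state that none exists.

No satisfying assignment exists.

Adding constraints 1, 3, 4 mod 2: every variable appears an even number of times on the left, so the left side is 0.
But the right sides sum to 1 (mod 2). 0 ≠ 1 — the system is inconsistent.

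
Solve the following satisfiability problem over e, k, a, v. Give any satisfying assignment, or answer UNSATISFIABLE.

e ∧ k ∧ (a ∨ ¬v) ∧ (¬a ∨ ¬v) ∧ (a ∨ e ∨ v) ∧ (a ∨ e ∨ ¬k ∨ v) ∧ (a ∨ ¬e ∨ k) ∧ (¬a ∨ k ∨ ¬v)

e: True, k: True, a: False, v: False

Unit clause (e) forces e = True.
Unit clause (k) forces k = True.
Set a = False.
  then (a ∨ ¬v) forces v = False.
Check each clause:
  (e): e holds.
  (k): k holds.
  (a ∨ ¬v): ¬v holds.
  (¬a ∨ ¬v): ¬a holds.
  (a ∨ e ∨ v): e holds.
  (a ∨ e ∨ ¬k ∨ v): e holds.
  (a ∨ ¬e ∨ k): k holds.
  (¬a ∨ k ∨ ¬v): ¬a holds.
All clauses satisfied.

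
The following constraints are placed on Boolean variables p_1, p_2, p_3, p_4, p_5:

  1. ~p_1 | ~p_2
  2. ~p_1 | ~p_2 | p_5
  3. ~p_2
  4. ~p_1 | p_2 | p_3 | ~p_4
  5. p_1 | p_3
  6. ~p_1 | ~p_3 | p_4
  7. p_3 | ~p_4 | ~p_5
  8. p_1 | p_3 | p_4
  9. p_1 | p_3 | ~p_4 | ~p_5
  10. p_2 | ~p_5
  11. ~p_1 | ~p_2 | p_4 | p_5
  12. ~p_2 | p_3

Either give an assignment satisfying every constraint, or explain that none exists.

p_1 = False, p_2 = False, p_3 = True, p_4 = True, p_5 = False

Unit clause (~p_2) forces p_2 = False.
In (p_2 | ~p_5) only ~p_5 is left, so p_5 = False.
Set p_1 = False.
  then (p_1 | p_3) forces p_3 = True.
Set p_4 = True.
All clauses satisfied.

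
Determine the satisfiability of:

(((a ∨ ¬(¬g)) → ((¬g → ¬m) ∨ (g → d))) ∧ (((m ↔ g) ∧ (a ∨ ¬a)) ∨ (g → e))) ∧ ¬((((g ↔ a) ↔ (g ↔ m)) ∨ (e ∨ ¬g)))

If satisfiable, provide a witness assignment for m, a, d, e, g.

m: True, a: False, d: True, e: False, g: True

  ((a ∨ ¬(¬g)) → ((¬g → ¬m) ∨ (g → d))) ∧ (((m ↔ g) ∧ (a ∨ ¬a)) ∨ (g → e)) = True
    (a ∨ ¬(¬g)) → ((¬g → ¬m) ∨ (g → d)) = True
      a ∨ ¬(¬g) = True
        ¬(¬g) = True
          ¬g = False
      (¬g → ¬m) ∨ (g → d) = True
        ¬g → ¬m = True
          ¬g = False
          ¬m = False
        g → d = True
    ((m ↔ g) ∧ (a ∨ ¬a)) ∨ (g → e) = True
      (m ↔ g) ∧ (a ∨ ¬a) = True
        m ↔ g = True
        a ∨ ¬a = True
          ¬a = True
      g → e = False
  ¬((((g ↔ a) ↔ (g ↔ m)) ∨ (e ∨ ¬g))) = True
    ((g ↔ a) ↔ (g ↔ m)) ∨ (e ∨ ¬g) = False
      (g ↔ a) ↔ (g ↔ m) = False
        g ↔ a = False
        g ↔ m = True
      e ∨ ¬g = False
        ¬g = False
Both conjuncts True, so the formula holds.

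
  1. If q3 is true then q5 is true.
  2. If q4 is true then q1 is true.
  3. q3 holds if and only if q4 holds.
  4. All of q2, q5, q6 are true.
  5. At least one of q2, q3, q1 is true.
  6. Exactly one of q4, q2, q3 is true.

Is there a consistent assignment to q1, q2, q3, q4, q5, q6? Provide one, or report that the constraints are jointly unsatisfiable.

q1: True, q2: True, q3: False, q4: False, q5: True, q6: True

  (1) q3=F ⇒ q5: vacuous ✓
  (2) q4=F ⇒ q1: vacuous ✓
  (3) q3=F, q4=F — same ✓
  (4) {q2, q5, q6}: all 3 true ✓
  (5) {q2, q3, q1}: 2 true — at least one ✓
  (6) {q4, q2, q3}: 1 true — exactly one ✓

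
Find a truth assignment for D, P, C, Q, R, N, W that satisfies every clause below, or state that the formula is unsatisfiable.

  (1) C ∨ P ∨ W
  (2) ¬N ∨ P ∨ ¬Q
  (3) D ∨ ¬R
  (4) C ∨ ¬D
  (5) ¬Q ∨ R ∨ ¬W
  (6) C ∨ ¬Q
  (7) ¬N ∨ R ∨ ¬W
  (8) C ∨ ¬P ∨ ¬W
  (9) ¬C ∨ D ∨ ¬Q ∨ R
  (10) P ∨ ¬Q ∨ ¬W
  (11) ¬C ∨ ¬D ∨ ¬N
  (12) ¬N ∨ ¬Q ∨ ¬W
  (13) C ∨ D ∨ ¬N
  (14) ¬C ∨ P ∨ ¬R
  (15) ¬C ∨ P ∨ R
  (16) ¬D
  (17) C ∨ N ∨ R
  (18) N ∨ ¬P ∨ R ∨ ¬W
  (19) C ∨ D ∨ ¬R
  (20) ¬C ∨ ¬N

Unit clause (¬D) forces D = False.
In (D ∨ ¬R) only ¬R is left, so R = False.
Try P = False:
  (¬C ∨ P ∨ R) forces C = False.
  (C ∨ P ∨ W) forces W = True.
  (¬Q ∨ R ∨ ¬W) forces Q = False.
  (¬N ∨ R ∨ ¬W) forces N = False.
  clause (C ∨ N ∨ R) is falsified — backtrack.
So P = True.
Set C = True.
  then (¬C ∨ D ∨ ¬Q ∨ R) forces Q = False.
  then (¬C ∨ ¬N) forces N = False.
  then (N ∨ ¬P ∨ R ∨ ¬W) forces W = False.
All clauses satisfied.

D: False; P: True; C: True; Q: False; R: False; N: False; W: False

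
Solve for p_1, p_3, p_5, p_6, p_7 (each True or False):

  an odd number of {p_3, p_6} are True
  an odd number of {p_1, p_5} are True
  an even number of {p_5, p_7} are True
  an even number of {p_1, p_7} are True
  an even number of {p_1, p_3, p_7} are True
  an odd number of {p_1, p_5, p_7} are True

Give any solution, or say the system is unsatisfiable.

No satisfying assignment exists.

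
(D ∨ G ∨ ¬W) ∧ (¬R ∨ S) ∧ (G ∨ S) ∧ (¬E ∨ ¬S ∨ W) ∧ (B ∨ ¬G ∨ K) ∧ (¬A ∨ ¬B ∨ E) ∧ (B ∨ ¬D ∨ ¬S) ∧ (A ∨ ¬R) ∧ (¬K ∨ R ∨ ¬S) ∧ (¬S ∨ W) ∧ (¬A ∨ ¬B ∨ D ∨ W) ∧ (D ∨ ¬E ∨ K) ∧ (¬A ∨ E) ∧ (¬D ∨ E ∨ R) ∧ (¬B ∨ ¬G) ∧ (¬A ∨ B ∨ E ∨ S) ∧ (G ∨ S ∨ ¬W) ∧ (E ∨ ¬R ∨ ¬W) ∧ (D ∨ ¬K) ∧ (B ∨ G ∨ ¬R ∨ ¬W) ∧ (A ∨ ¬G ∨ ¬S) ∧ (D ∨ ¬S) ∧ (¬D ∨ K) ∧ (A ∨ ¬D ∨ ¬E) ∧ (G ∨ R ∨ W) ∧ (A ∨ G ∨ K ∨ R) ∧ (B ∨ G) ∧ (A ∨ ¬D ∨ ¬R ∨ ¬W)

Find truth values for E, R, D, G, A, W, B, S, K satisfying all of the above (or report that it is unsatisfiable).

Set E = True.
Set R = False.
Try D = False:
  (D ∨ ¬E ∨ K) forces K = True.
  clause (D ∨ ¬K) is falsified — backtrack.
So D = True.
  then (¬D ∨ K) forces K = True.
  then (A ∨ ¬D ∨ ¬E) forces A = True.
  then (¬K ∨ R ∨ ¬S) forces S = False.
  then (G ∨ S) forces G = True.
  then (¬B ∨ ¬G) forces B = False.
Set W = True.
All clauses satisfied.

E: True, R: False, D: True, G: True, A: True, W: True, B: False, S: False, K: True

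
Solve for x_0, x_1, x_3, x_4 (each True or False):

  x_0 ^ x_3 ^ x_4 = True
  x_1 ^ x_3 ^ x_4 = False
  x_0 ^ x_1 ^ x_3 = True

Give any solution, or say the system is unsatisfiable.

x_0 = False, x_1 = True, x_3 = False, x_4 = True

x_0 ^ x_3 ^ x_4 = F ^ F ^ T = True ✓
x_1 ^ x_3 ^ x_4 = T ^ F ^ T = False ✓
x_0 ^ x_1 ^ x_3 = F ^ T ^ F = True ✓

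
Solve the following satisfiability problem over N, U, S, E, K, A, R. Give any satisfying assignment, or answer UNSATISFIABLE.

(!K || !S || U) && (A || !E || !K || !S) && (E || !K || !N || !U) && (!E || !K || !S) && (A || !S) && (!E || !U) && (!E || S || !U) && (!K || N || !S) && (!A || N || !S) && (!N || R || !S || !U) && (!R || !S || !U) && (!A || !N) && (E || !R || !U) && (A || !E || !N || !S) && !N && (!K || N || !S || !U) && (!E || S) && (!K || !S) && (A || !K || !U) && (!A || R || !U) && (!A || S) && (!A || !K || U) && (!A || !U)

N: False, U: False, S: False, E: False, K: True, A: False, R: False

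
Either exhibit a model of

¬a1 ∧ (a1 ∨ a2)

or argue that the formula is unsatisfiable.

a1 = False, a2 = True

  ¬a1 = True
  a1 ∨ a2 = True
Both conjuncts True, so the formula holds.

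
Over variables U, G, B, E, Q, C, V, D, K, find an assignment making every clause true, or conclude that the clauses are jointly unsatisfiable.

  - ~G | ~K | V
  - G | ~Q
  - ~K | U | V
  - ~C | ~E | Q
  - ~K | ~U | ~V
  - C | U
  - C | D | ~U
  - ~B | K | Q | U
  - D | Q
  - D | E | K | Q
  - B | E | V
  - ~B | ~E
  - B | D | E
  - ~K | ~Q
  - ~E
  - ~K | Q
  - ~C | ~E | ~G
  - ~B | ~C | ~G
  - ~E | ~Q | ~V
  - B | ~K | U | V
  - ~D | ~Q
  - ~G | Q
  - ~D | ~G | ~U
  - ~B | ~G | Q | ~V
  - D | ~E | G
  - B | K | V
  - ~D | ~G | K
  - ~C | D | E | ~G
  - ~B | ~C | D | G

U: True, G: False, B: True, E: False, Q: False, C: True, V: True, D: True, K: False

Unit clause (~E) forces E = False.
Set U = True.
Set G = False.
  then (G | ~Q) forces Q = False.
  then (D | Q) forces D = True.
  then (~K | Q) forces K = False.
Set B = True.
Set C = True.
Set V = True.
All clauses satisfied.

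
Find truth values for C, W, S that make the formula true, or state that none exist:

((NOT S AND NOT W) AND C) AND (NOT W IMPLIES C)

C=T; W=F; S=F

  (NOT S AND NOT W) AND C = True
    NOT S AND NOT W = True
      NOT S = True
      NOT W = True
  NOT W IMPLIES C = True
    NOT W = True
Both conjuncts True, so the formula holds.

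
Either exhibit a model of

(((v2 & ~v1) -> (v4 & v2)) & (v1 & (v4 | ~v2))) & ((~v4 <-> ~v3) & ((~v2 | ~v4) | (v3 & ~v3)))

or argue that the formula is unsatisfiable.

v1 = True, v2 = False, v3 = True, v4 = True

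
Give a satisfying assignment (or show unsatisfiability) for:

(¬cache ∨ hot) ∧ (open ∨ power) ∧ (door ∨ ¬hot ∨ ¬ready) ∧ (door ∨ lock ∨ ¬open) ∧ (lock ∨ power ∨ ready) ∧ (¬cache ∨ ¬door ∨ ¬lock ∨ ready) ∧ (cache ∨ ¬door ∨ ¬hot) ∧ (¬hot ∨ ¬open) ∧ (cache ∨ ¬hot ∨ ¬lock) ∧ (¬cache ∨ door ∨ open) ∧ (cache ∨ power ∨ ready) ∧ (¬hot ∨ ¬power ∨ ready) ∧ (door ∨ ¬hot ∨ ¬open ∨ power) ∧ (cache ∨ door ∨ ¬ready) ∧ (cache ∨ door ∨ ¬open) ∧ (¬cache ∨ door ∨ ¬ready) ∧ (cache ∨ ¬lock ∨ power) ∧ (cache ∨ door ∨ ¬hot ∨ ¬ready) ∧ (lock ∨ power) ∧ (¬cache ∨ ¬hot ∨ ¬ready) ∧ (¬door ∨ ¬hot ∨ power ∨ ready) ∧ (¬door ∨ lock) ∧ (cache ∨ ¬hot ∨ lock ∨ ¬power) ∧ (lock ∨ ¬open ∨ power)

Set ready = False.
Try cache = True:
  (¬cache ∨ hot) forces hot = True.
  (¬hot ∨ ¬open) forces open = False.
  (open ∨ power) forces power = True.
  clause (¬hot ∨ ¬power ∨ ready) is falsified — backtrack.
So cache = False.
  then (cache ∨ power ∨ ready) forces power = True.
  then (¬hot ∨ ¬power ∨ ready) forces hot = False.
Set lock = False.
  then (¬door ∨ lock) forces door = False.
  then (door ∨ lock ∨ ¬open) forces open = False.
All clauses satisfied.

ready = False; cache = False; hot = False; lock = False; open = False; door = False; power = True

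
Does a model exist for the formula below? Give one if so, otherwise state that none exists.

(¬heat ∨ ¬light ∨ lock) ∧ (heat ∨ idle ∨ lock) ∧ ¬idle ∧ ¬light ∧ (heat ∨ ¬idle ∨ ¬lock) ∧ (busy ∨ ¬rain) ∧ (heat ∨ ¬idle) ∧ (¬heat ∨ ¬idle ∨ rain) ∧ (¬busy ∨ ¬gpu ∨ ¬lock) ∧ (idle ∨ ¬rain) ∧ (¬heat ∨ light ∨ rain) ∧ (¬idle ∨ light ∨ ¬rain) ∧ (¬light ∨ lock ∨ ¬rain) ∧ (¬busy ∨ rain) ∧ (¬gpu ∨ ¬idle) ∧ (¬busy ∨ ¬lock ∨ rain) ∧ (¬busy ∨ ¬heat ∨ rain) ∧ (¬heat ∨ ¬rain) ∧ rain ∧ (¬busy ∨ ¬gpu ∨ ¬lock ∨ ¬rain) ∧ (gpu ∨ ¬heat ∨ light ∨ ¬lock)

Unsatisfiable — no assignment works.

Case rain = True:
  (¬idle) forces idle = False.
  Clause (idle ∨ ¬rain) is falsified — contradiction.
Case rain = False:
  Clause (rain) is falsified — contradiction.
Both cases fail, so the formula is unsatisfiable.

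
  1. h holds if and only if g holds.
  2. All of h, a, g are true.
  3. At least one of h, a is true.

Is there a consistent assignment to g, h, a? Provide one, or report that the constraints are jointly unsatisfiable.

g=T, h=T, a=T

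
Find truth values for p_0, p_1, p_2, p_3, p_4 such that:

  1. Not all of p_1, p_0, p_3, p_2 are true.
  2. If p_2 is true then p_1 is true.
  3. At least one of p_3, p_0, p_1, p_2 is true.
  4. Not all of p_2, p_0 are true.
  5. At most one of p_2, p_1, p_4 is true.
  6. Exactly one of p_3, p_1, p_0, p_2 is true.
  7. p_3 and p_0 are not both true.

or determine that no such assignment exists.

p_0=F, p_1=T, p_2=F, p_3=F, p_4=F

  (1) {p_1, p_0, p_3, p_2}: 1/4 true — not all ✓
  (2) p_2=F ⇒ p_1: vacuous ✓
  (3) {p_3, p_0, p_1, p_2}: 1 true — at least one ✓
  (4) {p_2, p_0}: 0/2 true — not all ✓
  (5) {p_2, p_1, p_4}: 1 true — at most one ✓
  (6) {p_3, p_1, p_0, p_2}: 1 true — exactly one ✓
  (7) p_3=F, p_0=F — not both ✓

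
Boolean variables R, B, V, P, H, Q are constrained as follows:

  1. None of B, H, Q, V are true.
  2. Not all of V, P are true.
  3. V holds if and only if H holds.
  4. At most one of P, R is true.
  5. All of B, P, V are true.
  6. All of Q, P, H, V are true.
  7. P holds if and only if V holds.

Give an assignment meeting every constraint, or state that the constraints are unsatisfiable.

The formula is unsatisfiable.

Case B = True:
  Constraint (1) is violated (B=T) — contradiction.
Case B = False:
  Constraint (5) is violated (B=F) — contradiction.
Both cases fail — unsatisfiable.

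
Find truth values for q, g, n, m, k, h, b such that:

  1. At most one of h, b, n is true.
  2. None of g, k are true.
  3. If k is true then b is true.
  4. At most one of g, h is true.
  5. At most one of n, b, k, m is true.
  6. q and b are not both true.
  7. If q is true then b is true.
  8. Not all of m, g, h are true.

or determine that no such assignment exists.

q = False; g = False; n = True; m = False; k = False; h = False; b = False

  (1) {h, b, n}: 1 true — at most one ✓
  (2) {g, k}: 0 true — none ✓
  (3) k=F ⇒ b: vacuous ✓
  (4) {g, h}: 0 true — at most one ✓
  (5) {n, b, k, m}: 1 true — at most one ✓
  (6) q=F, b=F — not both ✓
  (7) q=F ⇒ b: vacuous ✓
  (8) {m, g, h}: 0/3 true — not all ✓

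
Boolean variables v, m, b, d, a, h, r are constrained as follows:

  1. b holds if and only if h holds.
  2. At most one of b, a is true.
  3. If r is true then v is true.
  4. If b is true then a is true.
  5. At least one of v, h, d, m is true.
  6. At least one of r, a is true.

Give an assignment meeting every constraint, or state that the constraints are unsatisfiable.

v = True, m = True, b = False, d = True, a = False, h = False, r = True

  (1) b=F, h=F — same ✓
  (2) {b, a}: 0 true — at most one ✓
  (3) r=T ⇒ v: T ✓
  (4) b=F ⇒ a: vacuous ✓
  (5) {v, h, d, m}: 3 true — at least one ✓
  (6) {r, a}: 1 true — at least one ✓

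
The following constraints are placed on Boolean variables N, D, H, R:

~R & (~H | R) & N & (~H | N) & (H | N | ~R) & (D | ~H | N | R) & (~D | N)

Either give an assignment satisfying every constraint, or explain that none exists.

Unit clause (~R) forces R = False.
In (~H | R) only ~H is left, so H = False.
Unit clause (N) forces N = True.
Set D = False.
Check each clause:
  (~R): ~R holds.
  (~H | R): ~H holds.
  (N): N holds.
  (~H | N): ~H holds.
  (H | N | ~R): N holds.
  (D | ~H | N | R): ~H holds.
  (~D | N): ~D holds.
All clauses satisfied.

N = True; D = False; H = False; R = False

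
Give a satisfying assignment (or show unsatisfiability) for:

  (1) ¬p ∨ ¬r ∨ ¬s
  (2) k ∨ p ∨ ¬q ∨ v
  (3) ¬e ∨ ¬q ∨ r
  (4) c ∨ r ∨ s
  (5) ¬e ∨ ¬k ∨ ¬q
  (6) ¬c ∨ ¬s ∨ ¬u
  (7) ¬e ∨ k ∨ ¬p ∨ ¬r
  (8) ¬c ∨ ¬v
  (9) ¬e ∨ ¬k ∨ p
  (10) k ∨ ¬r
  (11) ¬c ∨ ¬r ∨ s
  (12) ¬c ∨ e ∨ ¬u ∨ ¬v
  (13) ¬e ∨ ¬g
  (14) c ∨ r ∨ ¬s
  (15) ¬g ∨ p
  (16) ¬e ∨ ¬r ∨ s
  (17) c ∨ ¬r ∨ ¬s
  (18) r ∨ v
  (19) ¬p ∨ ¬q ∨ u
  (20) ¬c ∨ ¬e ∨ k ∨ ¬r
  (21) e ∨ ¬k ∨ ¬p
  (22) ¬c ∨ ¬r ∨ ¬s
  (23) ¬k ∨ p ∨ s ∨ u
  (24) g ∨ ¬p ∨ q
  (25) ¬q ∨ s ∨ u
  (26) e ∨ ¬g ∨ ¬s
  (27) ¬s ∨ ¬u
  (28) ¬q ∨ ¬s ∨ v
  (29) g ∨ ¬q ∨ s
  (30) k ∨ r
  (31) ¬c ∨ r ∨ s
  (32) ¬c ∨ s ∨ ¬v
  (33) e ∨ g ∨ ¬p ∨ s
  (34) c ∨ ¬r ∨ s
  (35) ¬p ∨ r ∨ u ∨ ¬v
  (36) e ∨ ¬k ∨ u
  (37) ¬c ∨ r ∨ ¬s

Case c = True:
  (¬c ∨ ¬v) forces v = False.
  (r ∨ v) forces r = True.
  (k ∨ ¬r) forces k = True.
  (¬c ∨ ¬r ∨ s) forces s = True.
  Clause (¬c ∨ ¬r ∨ ¬s) is falsified — contradiction.
Case c = False:
  If s = True:
    (c ∨ r ∨ ¬s) forces r = True.
    clause (c ∨ ¬r ∨ ¬s) is falsified.
  If s = False:
    (c ∨ r ∨ s) forces r = True.
    clause (c ∨ ¬r ∨ s) is falsified.
  Every sub-case reaches a contradiction.
Both cases fail, so the formula is unsatisfiable.

No satisfying assignment exists.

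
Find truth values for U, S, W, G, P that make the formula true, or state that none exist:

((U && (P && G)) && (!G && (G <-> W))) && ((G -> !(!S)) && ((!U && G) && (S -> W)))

Case U = True: the conjunct !U is False.
Case U = False: the conjunct U is False.
Both cases fail — unsatisfiable.

The formula is unsatisfiable.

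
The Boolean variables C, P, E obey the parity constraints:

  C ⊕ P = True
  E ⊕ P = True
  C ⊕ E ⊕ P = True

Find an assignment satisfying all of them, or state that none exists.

C: False, P: True, E: False

C ⊕ P = F ⊕ T = True ✓
E ⊕ P = F ⊕ T = True ✓
C ⊕ E ⊕ P = F ⊕ F ⊕ T = True ✓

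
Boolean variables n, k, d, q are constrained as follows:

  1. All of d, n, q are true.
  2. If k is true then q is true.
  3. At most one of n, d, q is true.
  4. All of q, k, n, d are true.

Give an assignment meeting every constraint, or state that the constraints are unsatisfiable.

The formula is unsatisfiable.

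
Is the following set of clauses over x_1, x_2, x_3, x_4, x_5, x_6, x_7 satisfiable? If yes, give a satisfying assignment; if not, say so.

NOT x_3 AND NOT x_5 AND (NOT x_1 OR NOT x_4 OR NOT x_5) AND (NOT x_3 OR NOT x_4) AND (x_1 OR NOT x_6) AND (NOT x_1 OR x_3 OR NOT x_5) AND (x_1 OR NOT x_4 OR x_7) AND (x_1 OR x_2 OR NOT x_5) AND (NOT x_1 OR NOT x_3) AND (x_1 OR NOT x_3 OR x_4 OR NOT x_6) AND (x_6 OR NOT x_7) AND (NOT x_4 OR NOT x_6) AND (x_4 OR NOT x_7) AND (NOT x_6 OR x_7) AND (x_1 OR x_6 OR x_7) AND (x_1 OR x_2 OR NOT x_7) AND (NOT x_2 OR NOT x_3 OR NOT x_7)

Unit clause (NOT x_3) forces x_3 = False.
Unit clause (NOT x_5) forces x_5 = False.
Try x_1 = False:
  (x_1 OR NOT x_6) forces x_6 = False.
  (x_6 OR NOT x_7) forces x_7 = False.
  clause (x_1 OR x_6 OR x_7) is falsified — backtrack.
So x_1 = True.
Set x_2 = False.
Set x_4 = False.
  then (x_4 OR NOT x_7) forces x_7 = False.
  then (NOT x_6 OR x_7) forces x_6 = False.
All clauses satisfied.

x_1=T, x_2=F, x_3=F, x_4=F, x_5=F, x_6=F, x_7=F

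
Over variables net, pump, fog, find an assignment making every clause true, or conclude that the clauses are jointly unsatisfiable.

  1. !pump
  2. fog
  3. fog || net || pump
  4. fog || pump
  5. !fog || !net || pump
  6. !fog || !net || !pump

net = False; pump = False; fog = True

Unit clause (!pump) forces pump = False.
Unit clause (fog) forces fog = True.
In (!fog || !net || pump) only !net is left, so net = False.
All clauses satisfied.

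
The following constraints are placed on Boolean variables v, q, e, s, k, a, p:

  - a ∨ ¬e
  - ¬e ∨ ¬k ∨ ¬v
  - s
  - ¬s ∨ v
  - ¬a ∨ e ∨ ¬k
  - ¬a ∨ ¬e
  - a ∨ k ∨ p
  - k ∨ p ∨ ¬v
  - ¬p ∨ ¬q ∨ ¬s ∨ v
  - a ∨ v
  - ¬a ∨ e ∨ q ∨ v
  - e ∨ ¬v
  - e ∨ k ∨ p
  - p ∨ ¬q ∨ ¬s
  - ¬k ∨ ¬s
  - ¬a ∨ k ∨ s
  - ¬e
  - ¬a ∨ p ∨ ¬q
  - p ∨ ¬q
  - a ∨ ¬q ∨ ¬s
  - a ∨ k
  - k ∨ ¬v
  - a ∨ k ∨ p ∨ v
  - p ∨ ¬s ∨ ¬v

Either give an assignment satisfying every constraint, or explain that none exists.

Case e = True:
  Clause (¬e) is falsified — contradiction.
Case e = False:
  (s) forces s = True.
  (¬s ∨ v) forces v = True.
  Clause (e ∨ ¬v) is falsified — contradiction.
Both cases fail, so the formula is unsatisfiable.

Unsatisfiable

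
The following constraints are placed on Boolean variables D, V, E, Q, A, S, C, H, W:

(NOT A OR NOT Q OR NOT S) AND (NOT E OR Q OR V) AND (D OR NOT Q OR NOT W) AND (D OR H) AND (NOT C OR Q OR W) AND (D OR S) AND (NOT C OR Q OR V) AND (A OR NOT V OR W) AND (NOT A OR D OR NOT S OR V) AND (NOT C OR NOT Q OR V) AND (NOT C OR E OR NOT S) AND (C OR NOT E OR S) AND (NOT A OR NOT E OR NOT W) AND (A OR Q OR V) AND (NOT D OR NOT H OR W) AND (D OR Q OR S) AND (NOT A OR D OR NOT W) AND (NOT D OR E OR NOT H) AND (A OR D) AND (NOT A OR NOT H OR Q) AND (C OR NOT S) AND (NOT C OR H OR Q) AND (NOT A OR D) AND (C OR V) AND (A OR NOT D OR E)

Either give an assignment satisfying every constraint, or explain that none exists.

Set D = True.
Try V = False:
  (C OR V) forces C = True.
  (NOT C OR Q OR V) forces Q = True.
  clause (NOT C OR NOT Q OR V) is falsified — backtrack.
So V = True.
Set E = True.
Set Q = True.
Set A = False.
  then (A OR NOT V OR W) forces W = True.
Set S = True.
  then (C OR NOT S) forces C = True.
Set H = False.
All clauses satisfied.

D = True, V = True, E = True, Q = True, A = False, S = True, C = True, H = False, W = True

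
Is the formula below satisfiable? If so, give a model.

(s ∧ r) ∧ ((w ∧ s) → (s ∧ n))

n=F, r=T, s=T, w=F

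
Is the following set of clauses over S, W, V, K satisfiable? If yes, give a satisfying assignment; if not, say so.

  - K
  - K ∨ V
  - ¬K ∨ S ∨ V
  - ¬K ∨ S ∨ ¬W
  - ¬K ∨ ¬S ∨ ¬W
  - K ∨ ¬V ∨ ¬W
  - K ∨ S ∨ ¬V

Unit clause (K) forces K = True.
Set S = True.
  then (¬K ∨ ¬S ∨ ¬W) forces W = False.
Set V = False.
All clauses satisfied.

S=T; W=F; V=F; K=T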